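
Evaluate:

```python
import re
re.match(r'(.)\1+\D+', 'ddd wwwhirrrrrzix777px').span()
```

(0, 17)

`\1` has to match the exact text group 1 already captured.
`re.match` won't scan ahead — the pattern has to work from the very first character.
The match spans [0:17] → 'ddd wwwhirrrrrzix'.
Captured: group 1 = 'd'.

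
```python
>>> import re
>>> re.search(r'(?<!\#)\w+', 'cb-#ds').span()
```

A negative assertion filters positions out without eating any characters.
The match spans [0:2] → 'cb'.

(0, 2)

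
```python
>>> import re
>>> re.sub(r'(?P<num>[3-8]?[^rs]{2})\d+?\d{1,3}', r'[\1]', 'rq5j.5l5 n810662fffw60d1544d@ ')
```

'rq5j.5l[5 n]62ff[fw][d1]d@ '

Pattern: optionally a character in [3-8], then exactly 2 of any character except [rs] (captured as 'num'); then one or more of a digit (lazy), then 1 to 3 of a digit.
With the lazy modifier that quantifier settles for the fewest repetitions that let the rest of the pattern succeed (the atoms after it are unaffected and can still be greedy).
Matches: at [7:14] → '5 n8106'; at [18:22] → 'fw60'; at [22:27] → 'd1544'.
The replacement refers to a captured group, so each match is rewritten using its own captured text.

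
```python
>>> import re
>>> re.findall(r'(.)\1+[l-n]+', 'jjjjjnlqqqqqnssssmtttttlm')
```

['j', 'q', 's', 't']

`\1` is not a pattern — it's the concrete string captured by group 1, re-applied verbatim.
Walking the string: at [0:7] match 'jjjjjnl', group 1 = 'j'; at [7:13] match 'qqqqqn', group 1 = 'q'; at [13:18] match 'ssssm', group 1 = 's'; at [18:25] match 'tttttlm', group 1 = 't'.
With a single group, `findall` returns only what that group captured — 4 items.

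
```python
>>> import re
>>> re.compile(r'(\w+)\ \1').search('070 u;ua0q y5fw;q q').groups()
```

('q',)

After group 1 captures some text, `\1` only succeeds where that same text appears again.
`re.search` scans for the first position where the pattern succeeds.
The match spans [16:19] → 'q q'.
Captured: group 1 = 'q'.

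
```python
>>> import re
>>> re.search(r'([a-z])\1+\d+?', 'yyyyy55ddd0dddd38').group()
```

'yyyyy5'

`\1` has to match the exact text group 1 already captured.
Unlike `match`, `search` isn't anchored — it looks for the pattern anywhere in the string.
The match spans [0:6] → 'yyyyy5'.
Captured: group 1 = 'y'.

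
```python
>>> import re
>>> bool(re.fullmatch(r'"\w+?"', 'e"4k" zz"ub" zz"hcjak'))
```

False

`fullmatch` succeeds only if the pattern covers the string from start to end.
Here there's no way to consume every character, so the call returns None, and `bool(None)` is False.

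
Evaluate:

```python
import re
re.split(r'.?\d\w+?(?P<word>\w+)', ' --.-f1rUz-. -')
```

[' --.-', 'Uz', '-. -']

With a capturing group present, the delimiter's captured portion is kept in the result list.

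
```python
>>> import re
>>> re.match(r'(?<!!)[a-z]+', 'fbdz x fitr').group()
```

`re.match` only tries the pattern at the start of the string.
The match spans [0:4] → 'fbdz'.

'fbdz'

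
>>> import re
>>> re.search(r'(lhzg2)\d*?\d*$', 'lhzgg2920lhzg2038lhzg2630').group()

'lhzg2630'

The match spans [17:25] → 'lhzg2630'.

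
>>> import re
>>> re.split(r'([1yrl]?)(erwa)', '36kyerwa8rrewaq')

This matches optionally one of [1yrl] (captured); then the literal 'er', then the literal 'wa' (captured).
`re.split` interleaves the captured-group text with the surrounding fragments.

['36k', 'y', 'erwa', '8rrewaq']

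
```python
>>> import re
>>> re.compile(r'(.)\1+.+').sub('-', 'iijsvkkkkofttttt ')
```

'-'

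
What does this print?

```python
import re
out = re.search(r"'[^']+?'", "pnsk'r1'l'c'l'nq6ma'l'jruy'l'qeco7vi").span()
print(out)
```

(4, 8)

`re.search` tries every starting position until one works.
The match spans [4:8] → "'r1'".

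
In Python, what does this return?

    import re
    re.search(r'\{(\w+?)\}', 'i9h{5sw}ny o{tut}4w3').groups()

('5sw',)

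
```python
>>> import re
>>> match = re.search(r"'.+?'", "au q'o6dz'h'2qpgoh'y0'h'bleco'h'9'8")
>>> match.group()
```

A `+?`/`*?`/`{m,n}?` starts at its minimum and grows only as far as needed for what follows to match.
`re.search` tries every starting position until one works.
The match spans [4:10] → "'o6dz'".

"'o6dz'"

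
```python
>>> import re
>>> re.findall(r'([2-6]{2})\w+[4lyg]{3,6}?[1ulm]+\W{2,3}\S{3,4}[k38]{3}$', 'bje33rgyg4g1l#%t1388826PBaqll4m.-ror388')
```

This matches exactly 2 of a character in [2-6] (captured); then one or more of a word character; then 3 to 6 of one of [4lyg] (lazy), then one or more of one of [1ulm]; then 2 to 3 of a non-word character, then 3 to 4 of a non-whitespace character, then exactly 3 of one of [k38]; then anchored at the end.
Matches: at [21:39] match '26PBaqll4m.-ror388', group 1 = '26'.
Because there's exactly one group, `findall` drops the full match and keeps group 1 from the one hit.

['26']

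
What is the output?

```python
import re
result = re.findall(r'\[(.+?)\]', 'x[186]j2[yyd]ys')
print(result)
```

['186', 'yyd']

With the lazy modifier that quantifier settles for the fewest repetitions that let the rest of the pattern succeed (the atoms after it are unaffected and can still be greedy).
With a single group, `findall` returns only what that group captured — 2 items.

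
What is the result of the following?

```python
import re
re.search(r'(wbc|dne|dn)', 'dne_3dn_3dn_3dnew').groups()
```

('dne',)

`|` is ordered: at each position the engine commits to the first alternative that works.
Unlike `match`, `search` isn't anchored — it looks for the pattern anywhere in the string.
The match spans [0:3] → 'dne'.
Captured: group 1 = 'dne'.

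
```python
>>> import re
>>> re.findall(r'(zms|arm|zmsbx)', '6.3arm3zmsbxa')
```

['arm', 'zms']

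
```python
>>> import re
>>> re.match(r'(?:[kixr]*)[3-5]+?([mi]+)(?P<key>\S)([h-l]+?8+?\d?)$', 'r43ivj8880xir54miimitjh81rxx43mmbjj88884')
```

None

Pattern: zero or more of one of [kixr] (non-capturing group); then one or more of a character in [3-5] (lazy); then one or more of one of [mi] (captured); then a non-whitespace character (captured as 'key'); then one or more of a character in [h-l] (lazy), then one or more of the literal '8' (lazy), then optionally a digit (captured); then anchored at the end.
`re.match` only tries the pattern at the start of the string.
Here the string doesn't start with a match, so the call returns None.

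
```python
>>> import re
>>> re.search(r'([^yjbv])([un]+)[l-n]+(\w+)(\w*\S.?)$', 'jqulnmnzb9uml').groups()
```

This matches any character except [yjbv] (captured); then one or more of one of [un] (captured); then one or more of a character in [l-n]; then one or more of a word character (captured); then zero or more of a word character, then a non-whitespace character, then optionally any character (captured); then anchored at the end.
`re.search` scans for the first position where the pattern succeeds.
The match spans [1:13] → 'qulnmnzb9uml'.
Captured: group 1 = 'q', group 2 = 'u', group 3 = 'zb9um', group 4 = 'l'.

('q', 'u', 'zb9um', 'l')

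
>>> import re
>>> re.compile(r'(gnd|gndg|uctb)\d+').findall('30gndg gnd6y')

`findall` collects group 1 from the one match (1 total).

['gnd']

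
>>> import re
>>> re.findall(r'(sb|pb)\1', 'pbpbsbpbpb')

`\1` is not a pattern — it's the concrete string captured by group 1, re-applied verbatim.
`findall` collects group 1 from each match (2 total).

['pb', 'pb']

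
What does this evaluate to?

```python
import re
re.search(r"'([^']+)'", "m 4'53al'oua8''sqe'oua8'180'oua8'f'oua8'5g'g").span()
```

(3, 9)

`search` walks the string left to right and returns the first match it finds.
The match spans [3:9] → "'53al'".
Captured: group 1 = '53al'.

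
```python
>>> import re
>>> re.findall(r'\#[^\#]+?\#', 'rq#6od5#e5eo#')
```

['#6od5#']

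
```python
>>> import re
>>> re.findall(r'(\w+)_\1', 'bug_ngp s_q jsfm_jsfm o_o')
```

['jsfm', 'o']

A backreference is literal: `\1` must see the identical characters the first group matched.
Because there's exactly one group, `findall` drops the full match and keeps group 1 from each hit.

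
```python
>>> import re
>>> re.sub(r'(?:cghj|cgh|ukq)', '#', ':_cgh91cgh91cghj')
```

':_#91#91#'

Alternation tries branches left to right and keeps the first one that lets the overall match succeed at that position.
Every occurrence is swapped for '#'.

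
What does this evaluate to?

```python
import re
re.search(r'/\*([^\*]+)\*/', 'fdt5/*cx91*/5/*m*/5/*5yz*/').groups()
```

('cx91',)

The match spans [4:12] → '/*cx91*/'.
Captured: group 1 = 'cx91'.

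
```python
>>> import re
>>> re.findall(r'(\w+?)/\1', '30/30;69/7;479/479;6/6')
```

['30', '479', '6']

A backreference is literal: `\1` must see the identical characters the first group matched.
Matches: at [0:5] match '30/30', group 1 = '30'; at [11:18] match '479/479', group 1 = '479'; at [19:22] match '6/6', group 1 = '6'.
Because there's exactly one group, `findall` drops the full match and keeps group 1 from each hit.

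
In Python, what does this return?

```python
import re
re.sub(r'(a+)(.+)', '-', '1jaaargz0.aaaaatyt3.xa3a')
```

'1j-'

The pattern matches one or more of a literal 'a' (captured); then one or more of any character (captured).
Matches: at [2:24] → 'aaargz0.aaaaatyt3.xa3a'.
Each match is replaced by '-'.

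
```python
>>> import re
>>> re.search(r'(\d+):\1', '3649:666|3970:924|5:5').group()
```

'5:5'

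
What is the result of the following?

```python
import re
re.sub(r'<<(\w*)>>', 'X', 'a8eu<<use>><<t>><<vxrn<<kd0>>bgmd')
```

'a8euXX<<vxrnXbgmd'

Every occurrence is swapped for 'X'.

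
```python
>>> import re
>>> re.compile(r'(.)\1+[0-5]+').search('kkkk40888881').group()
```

`\1` is not a pattern — it's the concrete string captured by group 1, re-applied verbatim.
`search` walks the string left to right and returns the first match it finds.
The match spans [0:6] → 'kkkk40'.
Captured: group 1 = 'k'.

'kkkk40'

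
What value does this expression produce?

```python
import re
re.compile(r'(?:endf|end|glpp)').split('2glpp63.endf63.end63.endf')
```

['2', '63.', '63.', '63.', '']

`|` is ordered: at each position the engine commits to the first alternative that works.
Matches to split on: at [1:5] → 'glpp'; at [8:12] → 'endf'; at [15:18] → 'end'; at [21:25] → 'endf'.
Splitting on the pattern gives 5 pieces.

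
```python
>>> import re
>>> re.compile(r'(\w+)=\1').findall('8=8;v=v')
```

['8', 'v']

`\1` is not a pattern — it's the concrete string captured by group 1, re-applied verbatim.
`findall` collects group 1 from each match (2 total).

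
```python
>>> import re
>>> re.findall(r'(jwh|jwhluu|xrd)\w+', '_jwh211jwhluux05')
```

Because there's exactly one group, `findall` drops the full match and keeps group 1 from the one hit.

['jwh']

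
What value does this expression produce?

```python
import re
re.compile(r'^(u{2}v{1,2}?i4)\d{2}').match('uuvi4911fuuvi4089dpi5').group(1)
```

'uuvi4'

The pattern matches anchored at the start of the string; then exactly 2 of the literal 'u', then 1 to 2 of the literal 'v' (lazy), then the literal 'i4' (captured); then exactly 2 of a digit.
`re.match` only tries the pattern at the start of the string.
The match spans [0:7] → 'uuvi491'.
Captured: group 1 = 'uuvi4'.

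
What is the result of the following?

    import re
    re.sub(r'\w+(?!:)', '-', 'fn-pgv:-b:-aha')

The negative lookaround is zero-width — it rules out positions where the adjacent text would match, without consuming anything.
`sub` substitutes '-' at each match site.

'---v:-b:--'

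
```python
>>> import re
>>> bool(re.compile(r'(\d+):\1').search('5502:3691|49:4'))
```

False

A backreference is literal: `\1` must see the identical characters the first group matched.
Here the pattern never matches, so the call returns None, and `bool(None)` is False.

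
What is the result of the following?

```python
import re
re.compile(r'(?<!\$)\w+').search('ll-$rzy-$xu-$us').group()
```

'll'

Because the assertion is negative and zero-width, positions next to the forbidden text are skipped.
`search` walks the string left to right and returns the first match it finds.
The match spans [0:2] → 'll'.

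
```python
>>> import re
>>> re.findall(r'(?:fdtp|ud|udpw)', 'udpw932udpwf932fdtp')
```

The regex engine tests alternatives in the order written; an earlier branch that matches wins even if a later one would match more.
Scanning left to right: at [0:2] → 'ud'; at [7:9] → 'ud'; at [15:19] → 'fdtp'.
`findall` yields the raw match text (3 of them) because the pattern has no groups.

['ud', 'ud', 'fdtp']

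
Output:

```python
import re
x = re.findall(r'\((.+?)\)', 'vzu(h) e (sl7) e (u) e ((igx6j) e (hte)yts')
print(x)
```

A non-greedy quantifier consumes as few characters as it can — just enough that the remainder of the pattern still matches from where it stops; whatever follows it matches normally.
Matches: at [3:6] match '(h)', group 1 = 'h'; at [9:14] match '(sl7)', group 1 = 'sl7'; at [17:20] match '(u)', group 1 = 'u'; at [23:31] match '((igx6j)', group 1 = '(igx6j'; at [34:39] match '(hte)', group 1 = 'hte'.
With a single group, `findall` returns only what that group captured — 5 items.

['h', 'sl7', 'u', '(igx6j', 'hte']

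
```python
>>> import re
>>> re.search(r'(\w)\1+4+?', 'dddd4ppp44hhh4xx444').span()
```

(0, 5)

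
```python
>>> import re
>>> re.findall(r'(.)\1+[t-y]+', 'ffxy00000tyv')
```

['f', '0']

`\1` has to match the exact text group 1 already captured.
One capturing group, so `findall` returns just the captured substring from each match — 2 in all.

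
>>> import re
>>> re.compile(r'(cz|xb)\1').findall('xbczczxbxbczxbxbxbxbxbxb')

`\1` is not a pattern — it's the concrete string captured by group 1, re-applied verbatim.
Walking the string: at [2:6] match 'czcz', group 1 = 'cz'; at [6:10] match 'xbxb', group 1 = 'xb'; at [12:16] match 'xbxb', group 1 = 'xb'; at [16:20] match 'xbxb', group 1 = 'xb'; at [20:24] match 'xbxb', group 1 = 'xb'.
With a single group, `findall` returns only what that group captured — 5 items.

['cz', 'xb', 'xb', 'xb', 'xb']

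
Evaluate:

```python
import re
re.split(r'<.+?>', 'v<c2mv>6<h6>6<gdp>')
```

Lazy quantifiers expand one character at a time until the remainder of the pattern can match.
Each match becomes a cut point; 4 segments remain.

['v', '6', '6', '']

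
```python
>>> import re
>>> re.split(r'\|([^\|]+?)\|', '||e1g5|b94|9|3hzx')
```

['|', 'e1g5', 'b94', '9', '3hzx']

The group in the pattern means `split` returns the separators' captures alongside the pieces.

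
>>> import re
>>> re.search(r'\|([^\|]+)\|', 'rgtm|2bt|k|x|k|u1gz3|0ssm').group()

The match spans [4:9] → '|2bt|'.

'|2bt|'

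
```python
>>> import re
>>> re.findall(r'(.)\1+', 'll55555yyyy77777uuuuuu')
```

`\1` has to match the exact text group 1 already captured.
One capturing group, so `findall` returns just the captured substring from each match — 5 in all.

['l', '5', 'y', '7', 'u']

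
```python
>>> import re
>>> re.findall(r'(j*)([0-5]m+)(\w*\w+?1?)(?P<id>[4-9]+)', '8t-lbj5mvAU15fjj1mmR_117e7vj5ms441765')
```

[('j', '5m', 'vAU15fjj1mmR_117e7vj5ms44176', '5')]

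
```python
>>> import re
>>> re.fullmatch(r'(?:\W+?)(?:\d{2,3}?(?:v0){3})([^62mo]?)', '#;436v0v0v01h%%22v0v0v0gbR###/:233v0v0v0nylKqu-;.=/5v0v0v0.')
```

`fullmatch` succeeds only if the pattern covers the string from start to end.
Here there's no way to consume every character, so the call returns None.

None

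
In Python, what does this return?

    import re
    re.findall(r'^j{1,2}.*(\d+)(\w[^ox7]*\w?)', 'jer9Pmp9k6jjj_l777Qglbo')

The pattern matches anchored at the start of the string; then 1 to 2 of the literal 'j', then zero or more of any character; then one or more of a digit (captured); then a word character, then zero or more of any character except [ox7], then optionally a word character (captured).
Scanning left to right: at [0:23] match 'jer9Pmp9k6jjj_l777Qglbo', groups = ('7', 'Qglbo').
With 2 capturing groups, `findall` returns a 2-tuple per match.

[('7', 'Qglbo')]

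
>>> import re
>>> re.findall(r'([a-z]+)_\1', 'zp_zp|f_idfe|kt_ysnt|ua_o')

`\1` has to match the exact text group 1 already captured.
With a single group, `findall` returns only what that group captured — 1 item.

['zp']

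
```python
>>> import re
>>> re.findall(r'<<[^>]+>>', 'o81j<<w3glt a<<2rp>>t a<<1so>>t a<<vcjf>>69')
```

['<<w3glt a<<2rp>>', '<<1so>>', '<<vcjf>>']

Since nothing is captured, `findall` lists the 3 matched substrings directly.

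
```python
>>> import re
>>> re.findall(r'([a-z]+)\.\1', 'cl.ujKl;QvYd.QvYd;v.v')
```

['v']

A backreference is literal: `\1` must see the identical characters the first group matched.
Because there's exactly one group, `findall` drops the full match and keeps group 1 from the one hit.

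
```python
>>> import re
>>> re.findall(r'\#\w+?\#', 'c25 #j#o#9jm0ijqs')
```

No capturing groups, so `findall` returns the 1 full match string.

['#j#']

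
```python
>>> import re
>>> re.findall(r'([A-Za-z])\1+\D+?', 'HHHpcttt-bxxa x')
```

After group 1 captures some text, `\1` only succeeds where that same text appears again.
`findall` collects group 1 from each match (3 total).

['H', 't', 'x']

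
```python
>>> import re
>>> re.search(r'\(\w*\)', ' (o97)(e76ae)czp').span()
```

(1, 6)

`re.search` tries every starting position until one works.
The match spans [1:6] → '(o97)'.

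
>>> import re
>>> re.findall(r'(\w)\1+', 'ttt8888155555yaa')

['t', '8', '5', 'a']

After group 1 captures some text, `\1` only succeeds where that same text appears again.
Matches: at [0:3] match 'ttt', group 1 = 't'; at [3:7] match '8888', group 1 = '8'; at [8:13] match '55555', group 1 = '5'; at [14:16] match 'aa', group 1 = 'a'.
`findall` collects group 1 from each match (4 total).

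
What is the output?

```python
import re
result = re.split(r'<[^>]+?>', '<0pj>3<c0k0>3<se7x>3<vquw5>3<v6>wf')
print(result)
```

['', '3', '3', '3', '3', 'wf']

Matches to split on: at [0:5] → '<0pj>'; at [6:12] → '<c0k0>'; at [13:19] → '<se7x>'; at [20:27] → '<vquw5>'; at [28:32] → '<v6>'.
Splitting on the pattern gives 6 pieces.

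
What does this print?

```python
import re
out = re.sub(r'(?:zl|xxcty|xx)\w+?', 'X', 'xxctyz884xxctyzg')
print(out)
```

X884Xg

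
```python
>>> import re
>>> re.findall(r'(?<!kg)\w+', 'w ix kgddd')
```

The negative lookaround is zero-width — it rules out positions where the adjacent text would match, without consuming anything.
No capturing groups, so `findall` returns the 3 full match strings.

['w', 'ix', 'kgddd']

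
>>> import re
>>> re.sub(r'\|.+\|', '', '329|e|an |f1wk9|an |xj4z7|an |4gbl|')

'329'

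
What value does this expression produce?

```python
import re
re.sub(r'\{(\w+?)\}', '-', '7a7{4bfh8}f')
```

'7a7-f'

Matches: at [3:10] → '{4bfh8}'.
`sub` substitutes '-' at each match site.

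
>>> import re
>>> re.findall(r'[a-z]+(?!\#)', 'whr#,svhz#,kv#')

Because the assertion is negative and zero-width, positions next to the forbidden text are skipped.
Since nothing is captured, `findall` lists the 3 matched substrings directly.

['wh', 'svh', 'k']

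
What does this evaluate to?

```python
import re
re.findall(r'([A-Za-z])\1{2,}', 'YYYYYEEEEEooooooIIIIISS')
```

['Y', 'E', 'o', 'I']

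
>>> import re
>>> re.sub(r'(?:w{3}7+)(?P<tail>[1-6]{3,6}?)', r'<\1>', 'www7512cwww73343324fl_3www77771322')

Pattern: exactly 3 of a literal 'w', then one or more of the literal '7' (non-capturing group); then 3 to 6 of a character in [1-6] (lazy) (captured as 'tail').
A `+?`/`*?`/`{m,n}?` starts at its minimum and grows only as far as needed for what follows to match.
Matches: at [0:7] → 'www7512'; at [8:15] → 'www7334'; at [23:33] → 'www7777132'.
`\1` in the replacement pulls in group 1's text for each match.

'<512>c<334>3324fl_3<132>2'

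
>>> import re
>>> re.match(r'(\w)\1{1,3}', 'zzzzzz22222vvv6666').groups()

`\1` is not a pattern — it's the concrete string captured by group 1, re-applied verbatim.
`match` is anchored at position 0; if the pattern doesn't fit there, it returns None.
The match spans [0:4] → 'zzzz'.
Captured: group 1 = 'z'.

('z',)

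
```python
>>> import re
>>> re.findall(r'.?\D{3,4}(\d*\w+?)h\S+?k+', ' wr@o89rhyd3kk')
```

['89r']

Pattern: optionally any character, then 3 to 4 of a non-digit; then zero or more of a digit, then one or more of a word character (lazy) (captured); then a literal 'h', then one or more of a non-whitespace character (lazy), then one or more of the literal 'k'.
`findall` collects group 1 from the one match (1 total).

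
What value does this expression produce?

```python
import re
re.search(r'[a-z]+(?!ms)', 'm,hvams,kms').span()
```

(0, 1)

The negative lookahead/lookbehind blocks any match where the forbidden context is present.
`re.search` scans for the first position where the pattern succeeds.
The match spans [0:1] → 'm'.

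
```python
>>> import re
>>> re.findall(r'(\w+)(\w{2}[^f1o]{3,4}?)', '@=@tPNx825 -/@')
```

[('tPNx8', '25 -/')]

This matches one or more of a word character (captured); then exactly 2 of a word character, then 3 to 4 of any character except [f1o] (lazy) (captured).
A `+?`/`*?`/`{m,n}?` starts at its minimum and grows only as far as needed for what follows to match.
Scanning left to right: at [3:13] match 'tPNx825 -/', groups = ('tPNx8', '25 -/').
2 groups means the one result is a tuple of 2 captured strings — 1 here.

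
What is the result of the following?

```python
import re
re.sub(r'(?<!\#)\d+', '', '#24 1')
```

'#2 '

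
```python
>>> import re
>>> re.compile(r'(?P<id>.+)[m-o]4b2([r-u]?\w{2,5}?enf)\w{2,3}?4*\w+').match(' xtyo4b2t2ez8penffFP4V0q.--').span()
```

With `match`, the pattern is implicitly anchored at the beginning.
The match spans [0:24] → ' xtyo4b2t2ez8penffFP4V0q'.

(0, 24)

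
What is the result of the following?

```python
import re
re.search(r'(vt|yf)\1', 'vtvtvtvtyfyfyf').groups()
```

`\1` has to match the exact text group 1 already captured.
`re.search` tries every starting position until one works.
The match spans [0:4] → 'vtvt'.
Captured: group 1 = 'vt'.

('vt',)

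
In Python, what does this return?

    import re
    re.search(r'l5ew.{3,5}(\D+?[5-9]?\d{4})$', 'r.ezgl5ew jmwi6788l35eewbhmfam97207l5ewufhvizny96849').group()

'l5ewufhvizny96849'

The pattern matches the literal 'l5', then the literal 'ew', then 3 to 5 of any character; then one or more of a non-digit (lazy), then optionally a character in [5-9], then exactly 4 of a digit (captured); then anchored at the end.
`re.search` tries every starting position until one works.
The match spans [35:52] → 'l5ewufhvizny96849'.
Captured: group 1 = 'zny96849'.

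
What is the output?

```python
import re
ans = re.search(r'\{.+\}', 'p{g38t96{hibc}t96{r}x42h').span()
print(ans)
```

(1, 20)

The match spans [1:20] → '{g38t96{hibc}t96{r}'.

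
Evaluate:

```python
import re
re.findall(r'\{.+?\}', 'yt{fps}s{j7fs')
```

No capturing groups, so `findall` returns the 1 full match string.

['{fps}']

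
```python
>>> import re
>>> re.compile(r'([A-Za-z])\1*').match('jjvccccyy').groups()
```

('j',)

The match spans [0:2] → 'jj'.
Captured: group 1 = 'j'.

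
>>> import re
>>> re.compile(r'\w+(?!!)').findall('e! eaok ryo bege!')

The negative lookahead/lookbehind blocks any match where the forbidden context is present.
Scanning left to right: at [3:7] → 'eaok'; at [8:11] → 'ryo'; at [12:15] → 'beg'.
Since nothing is captured, `findall` lists the 3 matched substrings directly.

['eaok', 'ryo', 'beg']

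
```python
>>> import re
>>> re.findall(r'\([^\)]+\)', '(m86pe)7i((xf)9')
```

With no groups in the pattern, `findall` gives back each whole match — 2 here.

['(m86pe)', '((xf)']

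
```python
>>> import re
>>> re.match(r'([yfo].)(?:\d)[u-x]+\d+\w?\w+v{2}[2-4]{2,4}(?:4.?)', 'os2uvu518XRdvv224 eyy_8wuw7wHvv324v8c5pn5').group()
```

'os2uvu518XRdvv224 '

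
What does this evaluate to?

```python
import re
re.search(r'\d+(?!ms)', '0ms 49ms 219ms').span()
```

Because the assertion is negative and zero-width, positions next to the forbidden text are skipped.
Unlike `match`, `search` isn't anchored — it looks for the pattern anywhere in the string.
The match spans [4:5] → '4'.

(4, 5)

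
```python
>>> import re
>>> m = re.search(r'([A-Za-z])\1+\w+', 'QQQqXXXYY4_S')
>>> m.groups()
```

The match spans [0:12] → 'QQQqXXXYY4_S'.
Captured: group 1 = 'Q'.

('Q',)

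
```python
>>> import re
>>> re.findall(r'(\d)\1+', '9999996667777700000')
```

After group 1 captures some text, `\1` only succeeds where that same text appears again.
`findall` collects group 1 from each match (4 total).

['9', '6', '7', '0']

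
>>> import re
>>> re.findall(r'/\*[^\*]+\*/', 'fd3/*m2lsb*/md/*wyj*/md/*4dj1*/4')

['/*m2lsb*/', '/*wyj*/', '/*4dj1*/']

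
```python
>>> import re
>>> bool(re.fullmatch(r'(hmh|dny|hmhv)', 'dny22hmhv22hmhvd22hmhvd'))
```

False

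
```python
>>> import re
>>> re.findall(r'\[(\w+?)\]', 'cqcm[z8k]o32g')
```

`findall` collects group 1 from the one match (1 total).

['z8k']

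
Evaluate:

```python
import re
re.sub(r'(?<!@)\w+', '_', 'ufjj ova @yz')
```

'_ _ @y_'

The negative lookaround is zero-width — it rules out positions where the adjacent text would match, without consuming anything.
Each match is replaced by '_'.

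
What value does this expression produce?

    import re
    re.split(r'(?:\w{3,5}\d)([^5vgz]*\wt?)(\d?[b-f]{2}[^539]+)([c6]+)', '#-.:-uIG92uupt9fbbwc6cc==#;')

['#-.:-', 'uupt9f', 'bbwc6c', 'c', '==#;']

The pattern matches 3 to 5 of a word character, then a digit (non-capturing group); then zero or more of any character except [5vgz], then a word character, then optionally the literal 't' (captured); then optionally a digit, then exactly 2 of a character in [b-f], then one or more of any character except [539] (captured); then one or more of one of [c6] (captured).
Matches to split on: at [5:23] → 'uIG92uupt9fbbwc6cc'.
With a capturing group present, the delimiter's captured portion is kept in the result list.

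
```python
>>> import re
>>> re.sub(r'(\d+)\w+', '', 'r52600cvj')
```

'r'

This matches one or more of a digit (captured); then one or more of a word character.
Matches: at [1:9] → '52600cvj'.
Each match is replaced by ''.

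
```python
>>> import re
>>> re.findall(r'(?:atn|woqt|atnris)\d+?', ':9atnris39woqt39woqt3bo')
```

`findall` yields the raw match text (3 of them) because the pattern has no groups.

['atnris3', 'woqt3', 'woqt3']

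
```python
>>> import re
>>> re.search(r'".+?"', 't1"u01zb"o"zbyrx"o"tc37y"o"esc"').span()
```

A non-greedy quantifier consumes as few characters as it can — just enough that the remainder of the pattern still matches from where it stops; whatever follows it matches normally.
`re.search` scans for the first position where the pattern succeeds.
The match spans [2:9] → '"u01zb"'.

(2, 9)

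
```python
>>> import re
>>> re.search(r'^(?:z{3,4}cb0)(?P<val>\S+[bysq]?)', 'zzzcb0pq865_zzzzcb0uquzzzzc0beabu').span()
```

The match spans [0:33] → 'zzzcb0pq865_zzzzcb0uquzzzzc0beabu'.

(0, 33)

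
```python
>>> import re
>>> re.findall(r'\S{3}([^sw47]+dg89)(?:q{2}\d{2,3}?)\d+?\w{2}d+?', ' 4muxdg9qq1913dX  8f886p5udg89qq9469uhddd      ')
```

`findall` collects group 1 from the one match (1 total).

['xdg9qq1913dX  8f886p5udg89']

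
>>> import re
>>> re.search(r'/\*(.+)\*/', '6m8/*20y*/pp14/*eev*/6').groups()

The match spans [3:21] → '/*20y*/pp14/*eev*/'.
Captured: group 1 = '20y*/pp14/*eev'.

('20y*/pp14/*eev',)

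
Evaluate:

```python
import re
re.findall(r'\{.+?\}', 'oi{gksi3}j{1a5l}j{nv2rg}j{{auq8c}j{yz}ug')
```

['{gksi3}', '{1a5l}', '{nv2rg}', '{{auq8c}', '{yz}']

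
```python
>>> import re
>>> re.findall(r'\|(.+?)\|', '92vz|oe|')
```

Walking the string: at [4:8] match '|oe|', group 1 = 'oe'.
One capturing group, so `findall` returns just the captured substring from the one match — 1 in all.

['oe']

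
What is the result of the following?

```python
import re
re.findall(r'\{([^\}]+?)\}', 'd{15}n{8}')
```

Walking the string: at [1:5] match '{15}', group 1 = '15'; at [6:9] match '{8}', group 1 = '8'.
With a single group, `findall` returns only what that group captured — 2 items.

['15', '8']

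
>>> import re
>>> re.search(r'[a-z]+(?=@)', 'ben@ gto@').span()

(0, 3)

The lookaround is zero-width — it requires the adjacent text to match without consuming it, so the asserted text isn't part of the match.
The match spans [0:3] → 'ben'.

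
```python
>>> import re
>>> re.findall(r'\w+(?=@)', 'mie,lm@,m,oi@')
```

['lm', 'oi']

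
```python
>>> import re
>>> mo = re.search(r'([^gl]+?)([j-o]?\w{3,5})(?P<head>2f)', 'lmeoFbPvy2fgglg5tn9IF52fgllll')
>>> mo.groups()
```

('me', 'oFbPvy', '2f')

This matches one or more of any character except [gl] (lazy) (captured); then optionally a character in [j-o], then 3 to 5 of a word character (captured); then a literal '2', then the literal 'f' (captured as 'head').
Lazy quantifiers expand one character at a time until the remainder of the pattern can match.
Unlike `match`, `search` isn't anchored — it looks for the pattern anywhere in the string.
The match spans [1:11] → 'meoFbPvy2f'.
Captured: group 1 = 'me', group 2 = 'oFbPvy', group 3 = '2f'.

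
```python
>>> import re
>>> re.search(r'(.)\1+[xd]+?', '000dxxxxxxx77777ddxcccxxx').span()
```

`\1` is not a pattern — it's the concrete string captured by group 1, re-applied verbatim.
The match spans [0:4] → '000d'.

(0, 4)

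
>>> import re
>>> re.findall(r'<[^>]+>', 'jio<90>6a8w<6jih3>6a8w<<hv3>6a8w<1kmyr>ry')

['<90>', '<6jih3>', '<<hv3>', '<1kmyr>']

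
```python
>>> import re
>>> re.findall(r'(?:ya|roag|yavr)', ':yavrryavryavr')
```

Alternation isn't longest-match — the leftmost alternative that fits at this position is chosen.
No capturing groups, so `findall` returns the 3 full match strings.

['ya', 'ya', 'ya']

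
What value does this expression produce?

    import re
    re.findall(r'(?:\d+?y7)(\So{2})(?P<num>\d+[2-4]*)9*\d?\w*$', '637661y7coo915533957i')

This matches one or more of a digit (lazy), then the literal 'y7' (non-capturing group); then a non-whitespace character, then exactly 2 of a literal 'o' (captured); then one or more of a digit, then zero or more of a character in [2-4] (captured as 'num'); then zero or more of a literal '9', then optionally a digit, then zero or more of a word character; then anchored at the end.
With 2 capturing groups, `findall` returns a 2-tuple per match.

[('coo', '915533957')]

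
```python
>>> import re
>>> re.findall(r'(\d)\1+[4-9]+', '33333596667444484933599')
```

['3', '3']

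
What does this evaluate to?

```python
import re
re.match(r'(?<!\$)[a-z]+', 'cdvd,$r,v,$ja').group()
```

'cdvd'

The negative lookahead/lookbehind blocks any match where the forbidden context is present.
`re.match` won't scan ahead — the pattern has to work from the very first character.
The match spans [0:4] → 'cdvd'.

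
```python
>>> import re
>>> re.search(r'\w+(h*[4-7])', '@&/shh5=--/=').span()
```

(3, 7)

Pattern: one or more of a word character; then zero or more of the literal 'h', then a character in [4-7] (captured).
Unlike `match`, `search` isn't anchored — it looks for the pattern anywhere in the string.
The match spans [3:7] → 'shh5'.
Captured: group 1 = '5'.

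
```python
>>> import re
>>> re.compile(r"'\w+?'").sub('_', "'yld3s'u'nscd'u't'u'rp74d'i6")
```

'_u_u_u_i6'

Matches: at [0:7] → "'yld3s'"; at [8:14] → "'nscd'"; at [15:18] → "'t'"; at [19:26] → "'rp74d'".
Every occurrence is swapped for '_'.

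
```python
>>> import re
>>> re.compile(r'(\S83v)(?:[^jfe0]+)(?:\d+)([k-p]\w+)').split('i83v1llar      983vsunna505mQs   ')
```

['', 'i83v', 'mQs', '   ']

The pattern matches a non-whitespace character, then the literal '83v' (captured); then one or more of any character except [jfe0] (non-capturing group); then one or more of a digit (non-capturing group); then a character in [k-p], then one or more of a word character (captured).
Matches to split on: at [0:30] → 'i83v1llar      983vsunna505mQs'.
With a capturing group present, the delimiter's captured portion is kept in the result list.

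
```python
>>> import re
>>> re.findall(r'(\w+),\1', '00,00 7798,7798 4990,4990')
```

['00', '7798', '4990']

`\1` has to match the exact text group 1 already captured.
One capturing group, so `findall` returns just the captured substring from each match — 3 in all.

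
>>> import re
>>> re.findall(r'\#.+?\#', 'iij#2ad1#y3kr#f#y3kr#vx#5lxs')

The `?` after the quantifier makes it lazy — it takes as little as possible before letting the rest of the pattern try.
With no groups in the pattern, `findall` gives back each whole match — 3 here.

['#2ad1#', '#f#', '#vx#']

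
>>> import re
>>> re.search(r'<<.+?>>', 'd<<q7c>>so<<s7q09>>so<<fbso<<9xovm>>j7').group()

'<<q7c>>'

`search` walks the string left to right and returns the first match it finds.
The match spans [1:8] → '<<q7c>>'.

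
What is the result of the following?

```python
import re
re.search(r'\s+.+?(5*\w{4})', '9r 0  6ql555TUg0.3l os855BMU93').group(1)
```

The match spans [2:10] → ' 0  6ql5'.
Captured: group 1 = '6ql5'.

'6ql5'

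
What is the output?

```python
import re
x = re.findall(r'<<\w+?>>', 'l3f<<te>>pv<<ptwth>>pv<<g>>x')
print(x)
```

Matches: at [3:9] → '<<te>>'; at [11:20] → '<<ptwth>>'; at [22:27] → '<<g>>'.
With no groups in the pattern, `findall` gives back each whole match — 3 here.

['<<te>>', '<<ptwth>>', '<<g>>']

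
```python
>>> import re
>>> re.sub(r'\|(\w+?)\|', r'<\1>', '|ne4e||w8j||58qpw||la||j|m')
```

'<ne4e><w8j><58qpw><la><j>m'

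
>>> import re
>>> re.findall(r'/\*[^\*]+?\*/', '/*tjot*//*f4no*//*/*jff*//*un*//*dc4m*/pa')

['/*tjot*/', '/*f4no*/', '/*jff*/', '/*un*/', '/*dc4m*/']

Walking the string: at [0:8] → '/*tjot*/'; at [8:16] → '/*f4no*/'; at [18:25] → '/*jff*/'; at [25:31] → '/*un*/'; at [31:39] → '/*dc4m*/'.
`findall` yields the raw match text (5 of them) because the pattern has no groups.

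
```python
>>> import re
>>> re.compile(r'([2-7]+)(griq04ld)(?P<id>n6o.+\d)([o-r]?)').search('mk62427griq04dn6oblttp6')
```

None

The pattern matches one or more of a character in [2-7] (captured); then the literal 'gri', then the literal 'q04', then the literal 'ld' (captured); then the literal 'n6o', then one or more of any character, then a digit (captured as 'id'); then optionally a character in [o-r] (captured).
Unlike `match`, `search` isn't anchored — it looks for the pattern anywhere in the string.
Here nothing in the string fits, so the call returns None.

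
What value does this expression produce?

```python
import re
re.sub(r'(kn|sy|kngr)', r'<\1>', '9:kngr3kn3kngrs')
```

'9:<kn>gr3<kn>3<kn>grs'

Alternation isn't longest-match — the leftmost alternative that fits at this position is chosen.
`\1` in the replacement pulls in group 1's text for each match.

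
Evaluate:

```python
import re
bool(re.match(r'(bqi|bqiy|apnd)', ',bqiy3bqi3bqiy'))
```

`match` is anchored at position 0; if the pattern doesn't fit there, it returns None.
Here the pattern fails at index 0, so the call returns None, and `bool(None)` is False.

False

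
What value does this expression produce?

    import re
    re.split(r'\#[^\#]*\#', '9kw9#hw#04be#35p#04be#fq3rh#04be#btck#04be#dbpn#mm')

['9kw9', '04be', '04be', '04be', '04be', 'mm']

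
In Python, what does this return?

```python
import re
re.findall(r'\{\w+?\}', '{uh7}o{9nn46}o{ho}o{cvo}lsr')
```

Scanning left to right: at [0:5] → '{uh7}'; at [6:13] → '{9nn46}'; at [14:18] → '{ho}'; at [19:24] → '{cvo}'.
Since nothing is captured, `findall` lists the 4 matched substrings directly.

['{uh7}', '{9nn46}', '{ho}', '{cvo}']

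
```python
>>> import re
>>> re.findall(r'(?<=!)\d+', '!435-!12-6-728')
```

Because the assertion is zero-width, the text it checks is not consumed and won't appear in the result.
No capturing groups, so `findall` returns the 2 full match strings.

['435', '12']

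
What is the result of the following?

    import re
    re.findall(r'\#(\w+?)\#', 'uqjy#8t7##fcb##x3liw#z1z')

Scanning left to right: at [4:9] match '#8t7#', group 1 = '8t7'; at [9:14] match '#fcb#', group 1 = 'fcb'; at [14:21] match '#x3liw#', group 1 = 'x3liw'.
Because there's exactly one group, `findall` drops the full match and keeps group 1 from each hit.

['8t7', 'fcb', 'x3liw']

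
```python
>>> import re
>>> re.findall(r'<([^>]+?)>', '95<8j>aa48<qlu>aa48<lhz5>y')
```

['8j', 'qlu', 'lhz5']

Matches: at [2:6] match '<8j>', group 1 = '8j'; at [10:15] match '<qlu>', group 1 = 'qlu'; at [19:25] match '<lhz5>', group 1 = 'lhz5'.
Because there's exactly one group, `findall` drops the full match and keeps group 1 from each hit.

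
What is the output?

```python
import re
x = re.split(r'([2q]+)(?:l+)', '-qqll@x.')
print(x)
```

['-', 'qq', '@x.']

Pattern: one or more of one of [2q] (captured); then one or more of a literal 'l' (non-capturing group).
Matches to split on: at [1:5] → 'qqll'.
The group in the pattern means `split` returns the separators' captures alongside the pieces.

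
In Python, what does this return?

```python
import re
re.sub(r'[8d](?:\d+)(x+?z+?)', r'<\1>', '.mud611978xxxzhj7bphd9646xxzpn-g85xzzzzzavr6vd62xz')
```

'.mu<xxxz>hj7bph<xxz>pn-g<xz>zzzzavr6v<xz>'

Pattern: one of [8d]; then one or more of a digit (non-capturing group); then one or more of a literal 'x' (lazy), then one or more of the literal 'z' (lazy) (captured).
Matches: at [3:14] → 'd611978xxxz'; at [20:28] → 'd9646xxz'; at [32:36] → '85xz'; at [45:50] → 'd62xz'.
Each match is replaced using the text its own group 1 captured.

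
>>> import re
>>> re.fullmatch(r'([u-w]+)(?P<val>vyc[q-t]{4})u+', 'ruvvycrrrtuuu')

This matches one or more of a character in [u-w] (captured); then the literal 'vyc', then exactly 4 of a character in [q-t] (captured as 'val'); then one or more of a literal 'u'.
`re.fullmatch` is like wrapping the pattern in `^…$` (in single-line mode).
Here there's no way to consume every character, so the call returns None.

None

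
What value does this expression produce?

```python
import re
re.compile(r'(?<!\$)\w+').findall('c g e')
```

['c', 'g', 'e']

The negative lookahead/lookbehind blocks any match where the forbidden context is present.
No capturing groups, so `findall` returns the 3 full match strings.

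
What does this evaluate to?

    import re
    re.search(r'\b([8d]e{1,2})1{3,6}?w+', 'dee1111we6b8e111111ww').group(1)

The match spans [0:8] → 'dee1111w'.
Captured: group 1 = 'dee'.

'dee'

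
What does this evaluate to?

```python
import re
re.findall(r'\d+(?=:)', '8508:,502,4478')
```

The `(?=…)`/`(?<=…)` assertion just peeks at neighbouring text; it doesn't advance the match position.
With no groups in the pattern, `findall` gives back each whole match — 1 here.

['8508']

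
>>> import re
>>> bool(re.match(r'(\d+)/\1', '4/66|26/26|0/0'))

`re.match` won't scan ahead — the pattern has to work from the very first character.
Here the pattern fails at index 0, so the call returns None, and `bool(None)` is False.

False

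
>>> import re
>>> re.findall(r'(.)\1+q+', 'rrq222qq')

['r', '2']

`\1` is not a pattern — it's the concrete string captured by group 1, re-applied verbatim.
Matches: at [0:3] match 'rrq', group 1 = 'r'; at [3:8] match '222qq', group 1 = '2'.
`findall` collects group 1 from each match (2 total).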